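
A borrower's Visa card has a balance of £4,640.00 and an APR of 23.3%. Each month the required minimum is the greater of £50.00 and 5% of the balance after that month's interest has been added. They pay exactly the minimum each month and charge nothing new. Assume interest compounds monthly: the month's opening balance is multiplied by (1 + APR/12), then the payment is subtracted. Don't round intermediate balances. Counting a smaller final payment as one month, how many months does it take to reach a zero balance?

Monthly rate r = 23.3%/12 = 1.94167% = 0.0194167.
While 5% of the post-interest balance exceeds £50.00, each month B ← (B·(1+r))·(1 − 0.05), i.e. B shrinks by the factor (1+r)·0.95 = 0.96845.
This holds for months 1–49. Entering month 50 the balance is £964.29; 5% of the post-interest balance is now below £50.00, so the flat £50.00 minimum applies from here.
From month 50 a fixed £50.00 at rate r clears £964.29 in 25 more payments. Total: 49 + 25 = 74 months.

74 months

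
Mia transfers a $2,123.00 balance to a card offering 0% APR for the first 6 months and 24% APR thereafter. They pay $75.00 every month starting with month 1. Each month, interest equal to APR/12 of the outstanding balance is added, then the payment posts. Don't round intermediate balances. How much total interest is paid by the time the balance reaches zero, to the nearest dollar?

Promo months 1–6 at r₀ = 0%/12 = 0; months 7+ at r₁ = 24%/12 = 0.02.
After month 6 (no interest yet): B = $2,123.00 − 6·$75.00 = $1,673.00.
Then at r₁ with $75.00/mo: n₂ = −ln(1 − r₁·B/P)/ln(1+r₁) ≈ 29.84 → 30 more payments.
Total paid = 35·$75.00 + $62.80 = $2,687.80; interest = $2,687.80 − $2,123.00 = $564.80.

$565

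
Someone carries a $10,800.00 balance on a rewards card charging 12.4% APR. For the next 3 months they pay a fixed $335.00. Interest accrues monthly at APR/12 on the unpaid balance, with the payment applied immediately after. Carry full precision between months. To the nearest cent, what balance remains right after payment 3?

Monthly rate r = 12.4%/12 = 1.03333% = 0.0103333.
Each month: B ← B·(1+r) − $335.00.
Month 1: interest $111.60; balance after payment $10,576.60.
Month 2: interest $109.29; balance after payment $10,350.89.
Month 3: interest $106.96; balance after payment $10,122.85.

$10,122.85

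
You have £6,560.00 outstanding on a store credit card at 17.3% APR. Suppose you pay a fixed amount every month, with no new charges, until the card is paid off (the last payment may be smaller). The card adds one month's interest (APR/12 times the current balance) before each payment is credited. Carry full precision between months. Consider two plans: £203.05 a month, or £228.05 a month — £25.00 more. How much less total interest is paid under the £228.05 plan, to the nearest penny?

Monthly rate r = 17.3%/12 = 1.44167% = 0.0144167.
At £203.05/mo: n = ⌈−ln(1 − rB₀/P)/ln(1+r)⌉ = 44 payments (last £162.33); total interest = total paid − £6,560.00 = £2,333.48.
At £228.05/mo: 38 payments (last £96.47); total interest £1,974.32.
Interest saved = £2,333.48 − £1,974.32 = £359.16.

£359.16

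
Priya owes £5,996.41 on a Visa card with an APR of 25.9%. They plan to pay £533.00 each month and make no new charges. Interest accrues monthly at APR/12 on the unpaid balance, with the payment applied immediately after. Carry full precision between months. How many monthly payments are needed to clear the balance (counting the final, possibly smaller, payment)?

14 payments

Monthly rate r = 25.9%/12 = 2.15833% = 0.0215833.
Recurrence: B ← B·(1+r) − £533.00.
Month 1: interest £129.42; balance after payment £5,592.83.
Month 2: interest £120.71; balance after payment £5,180.54.
Closed form: n = −ln(1 − rB₀/P)/ln(1+r) = −ln(0.75718)/ln(1.02158) ≈ 13.026, so the balance reaches zero during payment 14.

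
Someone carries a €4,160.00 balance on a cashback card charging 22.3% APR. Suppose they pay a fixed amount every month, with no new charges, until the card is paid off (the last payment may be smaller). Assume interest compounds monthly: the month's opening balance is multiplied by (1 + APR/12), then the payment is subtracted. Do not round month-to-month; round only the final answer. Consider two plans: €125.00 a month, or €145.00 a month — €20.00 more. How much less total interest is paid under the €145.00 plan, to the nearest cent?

€542.34

Monthly rate r = 22.3%/12 = 1.85833% = 0.0185833.
At €125.00/mo: n = ⌈−ln(1 − rB₀/P)/ln(1+r)⌉ = 53 payments (last €41.38); total interest = total paid − €4,160.00 = €2,381.38.
At €145.00/mo: 42 payments (last €54.04); total interest €1,839.04.
Interest saved = €2,381.38 − €1,839.04 = €542.34.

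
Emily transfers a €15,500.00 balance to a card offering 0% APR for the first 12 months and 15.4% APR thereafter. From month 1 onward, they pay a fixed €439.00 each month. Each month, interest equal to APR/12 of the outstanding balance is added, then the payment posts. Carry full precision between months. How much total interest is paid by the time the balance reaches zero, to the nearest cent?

€2,003.91

Promo months 1–12 at r₀ = 0%/12 = 0; months 13+ at r₁ = 15.4%/12 = 0.0128333.
After month 12 (no interest yet): B = €15,500.00 − 12·€439.00 = €10,232.00.
Then at r₁ with €439.00/mo: n₂ = −ln(1 − r₁·B/P)/ln(1+r₁) ≈ 27.87 → 28 more payments.
Total paid = 39·€439.00 + €382.91 = €17,503.91; interest = €17,503.91 − €15,500.00 = €2,003.91.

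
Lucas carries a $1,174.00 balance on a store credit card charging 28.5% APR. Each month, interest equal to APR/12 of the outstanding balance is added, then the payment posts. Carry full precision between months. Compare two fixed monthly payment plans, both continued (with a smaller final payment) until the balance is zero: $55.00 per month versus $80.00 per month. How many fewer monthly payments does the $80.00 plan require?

12 fewer payments

Monthly rate r = 28.5%/12 = 2.375% = 0.02375.
At $55.00/mo: n = ⌈−ln(1 − rB₀/P)/ln(1+r)⌉ = 31 payments (last $7.06); total interest = total paid − $1,174.00 = $483.06.
At $80.00/mo: 19 payments (last $20.71); total interest $286.71.
Payments saved = 31 − 19 = 12.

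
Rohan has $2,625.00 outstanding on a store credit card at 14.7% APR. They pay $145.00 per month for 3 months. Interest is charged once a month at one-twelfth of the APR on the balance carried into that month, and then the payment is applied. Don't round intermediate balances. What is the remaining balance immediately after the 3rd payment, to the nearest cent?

Monthly rate r = 14.7%/12 = 1.225% = 0.01225.
Each month: B ← B·(1+r) − $145.00.
Month 1: interest $32.16; balance after payment $2,512.16.
Month 2: interest $30.77; balance after payment $2,397.93.
Month 3: interest $29.37; balance after payment $2,282.30.

$2,282.30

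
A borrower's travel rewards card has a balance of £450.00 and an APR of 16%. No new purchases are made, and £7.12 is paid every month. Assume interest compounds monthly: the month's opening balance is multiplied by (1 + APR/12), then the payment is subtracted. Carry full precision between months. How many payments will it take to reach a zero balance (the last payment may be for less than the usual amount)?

Monthly rate r = 16%/12 = 1.33333% = 0.0133333.
Recurrence: B ← B·(1+r) − £7.12.
Month 1: interest £6.00; balance after payment £448.88.
Month 2: interest £5.99; balance after payment £447.75.
Closed form: n = −ln(1 − rB₀/P)/ln(1+r) = −ln(0.1573)/ln(1.01333) ≈ 139.641, so the balance reaches zero during payment 140.

140 payments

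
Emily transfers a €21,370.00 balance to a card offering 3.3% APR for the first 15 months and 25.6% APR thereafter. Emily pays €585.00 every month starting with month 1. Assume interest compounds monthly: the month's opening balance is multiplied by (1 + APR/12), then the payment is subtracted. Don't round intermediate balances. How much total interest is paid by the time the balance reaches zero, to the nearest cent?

€5,842.22

Promo months 1–15 at r₀ = 3.3%/12 = 0.00275; months 16+ at r₁ = 25.6%/12 = 0.0213333.
After month 15: iterate B ← B·(1+r₀) − €585.00 for 15 months → €13,322.74.
Then at r₁ with €585.00/mo: n₂ = −ln(1 − r₁·B/P)/ln(1+r₁) ≈ 31.51 → 32 more payments.
Total paid = 46·€585.00 + €302.22 = €27,212.22; interest = €27,212.22 − €21,370.00 = €5,842.22.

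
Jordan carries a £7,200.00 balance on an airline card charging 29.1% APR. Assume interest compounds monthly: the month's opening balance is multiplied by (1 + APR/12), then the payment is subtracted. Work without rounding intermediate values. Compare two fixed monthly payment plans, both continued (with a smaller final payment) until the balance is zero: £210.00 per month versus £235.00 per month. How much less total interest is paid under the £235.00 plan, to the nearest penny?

£2,279.22

Monthly rate r = 29.1%/12 = 2.425% = 0.02425.
At £210.00/mo: n = ⌈−ln(1 − rB₀/P)/ln(1+r)⌉ = 75 payments (last £64.59); total interest = total paid − £7,200.00 = £8,404.59.
At £235.00/mo: 57 payments (last £165.37); total interest £6,125.37.
Interest saved = £8,404.59 − £6,125.37 = £2,279.22.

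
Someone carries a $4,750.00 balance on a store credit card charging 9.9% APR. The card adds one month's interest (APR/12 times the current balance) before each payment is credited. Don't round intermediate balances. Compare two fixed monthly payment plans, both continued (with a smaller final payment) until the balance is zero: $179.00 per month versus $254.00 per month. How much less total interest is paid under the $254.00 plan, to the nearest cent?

Monthly rate r = 9.9%/12 = 0.825% = 0.00825.
At $179.00/mo: n = ⌈−ln(1 − rB₀/P)/ln(1+r)⌉ = 31 payments (last $13.10); total interest = total paid − $4,750.00 = $633.10.
At $254.00/mo: 21 payments (last $100.59); total interest $430.59.
Interest saved = $633.10 − $430.59 = $202.51.

$202.51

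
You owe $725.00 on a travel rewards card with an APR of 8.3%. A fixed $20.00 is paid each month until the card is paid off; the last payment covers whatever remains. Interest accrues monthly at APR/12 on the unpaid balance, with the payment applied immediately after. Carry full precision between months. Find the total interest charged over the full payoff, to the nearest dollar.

$113

Monthly rate r = 8.3%/12 = 0.691667% = 0.00691667.
Payoff takes n = ⌈−ln(1 − rB₀/P)/ln(1+r)⌉ = ⌈41.877⌉ = 42 payments; the last is $17.56.
Total paid = 41·$20.00 + $17.56 = $837.56.
Total interest = total paid − principal = $837.56 − $725.00 = $112.56.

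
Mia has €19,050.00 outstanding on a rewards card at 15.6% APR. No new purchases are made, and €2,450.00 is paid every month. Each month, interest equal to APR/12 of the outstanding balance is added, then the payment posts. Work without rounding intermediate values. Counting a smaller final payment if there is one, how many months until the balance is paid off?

Monthly rate r = 15.6%/12 = 1.3% = 0.013.
Recurrence: B ← B·(1+r) − €2,450.00.
Month 1: interest €247.65; balance after payment €16,847.65.
Month 2: interest €219.02; balance after payment €14,616.67.
Closed form: n = −ln(1 − rB₀/P)/ln(1+r) = −ln(0.89892)/ln(1.013) ≈ 8.250, so the balance reaches zero during payment 9.

9 payments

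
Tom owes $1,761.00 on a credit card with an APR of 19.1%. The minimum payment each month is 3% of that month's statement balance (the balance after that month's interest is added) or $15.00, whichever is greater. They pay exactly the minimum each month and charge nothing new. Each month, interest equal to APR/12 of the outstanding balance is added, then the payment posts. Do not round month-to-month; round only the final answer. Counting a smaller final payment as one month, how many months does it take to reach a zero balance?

Monthly rate r = 19.1%/12 = 1.59167% = 0.0159167.
While 3% of the post-interest balance exceeds $15.00, each month B ← (B·(1+r))·(1 − 0.03), i.e. B shrinks by the factor (1+r)·0.97 = 0.98544.
This holds for months 1–87. Entering month 88 the balance is $491.53; 3% of the post-interest balance is now below $15.00, so the flat $15.00 minimum applies from here.
From month 88 a fixed $15.00 at rate r clears $491.53 in 47 more payments. Total: 87 + 47 = 134 months.

134 months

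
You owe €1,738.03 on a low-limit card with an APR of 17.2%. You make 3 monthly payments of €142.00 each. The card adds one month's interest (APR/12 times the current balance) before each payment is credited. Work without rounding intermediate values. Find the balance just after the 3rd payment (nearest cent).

€1,381.71

Monthly rate r = 17.2%/12 = 1.43333% = 0.0143333.
Each month: B ← B·(1+r) − €142.00.
Month 1: interest €24.91; balance after payment €1,620.94.
Month 2: interest €23.23; balance after payment €1,502.18.
Month 3: interest €21.53; balance after payment €1,381.71.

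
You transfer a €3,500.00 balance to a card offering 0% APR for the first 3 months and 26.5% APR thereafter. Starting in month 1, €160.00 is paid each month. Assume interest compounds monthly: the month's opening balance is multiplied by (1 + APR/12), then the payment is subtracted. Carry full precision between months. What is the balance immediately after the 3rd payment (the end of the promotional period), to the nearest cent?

€3,020.00

Promo months 1–3 at r₀ = 0%/12 = 0; months 4+ at r₁ = 26.5%/12 = 0.0220833.
After month 3 (no interest yet): B = €3,500.00 − 3·€160.00 = €3,020.00.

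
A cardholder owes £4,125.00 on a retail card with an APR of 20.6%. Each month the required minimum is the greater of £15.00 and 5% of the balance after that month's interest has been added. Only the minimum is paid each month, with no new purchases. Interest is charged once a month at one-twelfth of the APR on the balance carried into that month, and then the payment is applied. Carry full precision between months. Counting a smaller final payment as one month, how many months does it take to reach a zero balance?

102 months

Monthly rate r = 20.6%/12 = 1.71667% = 0.0171667.
While 5% of the post-interest balance exceeds £15.00, each month B ← (B·(1+r))·(1 − 0.05), i.e. B shrinks by the factor (1+r)·0.95 = 0.96631.
This holds for months 1–77. Entering month 78 the balance is £294.67; 5% of the post-interest balance is now below £15.00, so the flat £15.00 minimum applies from here.
From month 78 a fixed £15.00 at rate r clears £294.67 in 25 more payments. Total: 77 + 25 = 102 months.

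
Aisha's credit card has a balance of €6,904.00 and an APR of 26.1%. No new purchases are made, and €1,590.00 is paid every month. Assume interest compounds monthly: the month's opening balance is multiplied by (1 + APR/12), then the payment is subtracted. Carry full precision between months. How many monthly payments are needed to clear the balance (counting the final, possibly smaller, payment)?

Monthly rate r = 26.1%/12 = 2.175% = 0.02175.
Recurrence: B ← B·(1+r) − €1,590.00.
Month 1: interest €150.16; balance after payment €5,464.16.
Month 2: interest €118.85; balance after payment €3,993.01.
Month 3: interest €86.85; balance after payment €2,489.86.
Month 4: interest €54.15; balance after payment €954.01.
Month 5: interest €20.75; balance after payment €0.00.

5 months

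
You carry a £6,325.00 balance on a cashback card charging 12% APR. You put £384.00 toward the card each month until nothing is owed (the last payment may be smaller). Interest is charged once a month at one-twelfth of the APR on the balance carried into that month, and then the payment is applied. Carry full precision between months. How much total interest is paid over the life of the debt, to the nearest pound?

Monthly rate r = 12%/12 = 1% = 0.01.
Payoff takes n = ⌈−ln(1 − rB₀/P)/ln(1+r)⌉ = ⌈18.088⌉ = 19 payments; the last is £33.91.
Total paid = 18·£384.00 + £33.91 = £6,945.91.
Total interest = total paid − principal = £6,945.91 − £6,325.00 = £620.91.

£621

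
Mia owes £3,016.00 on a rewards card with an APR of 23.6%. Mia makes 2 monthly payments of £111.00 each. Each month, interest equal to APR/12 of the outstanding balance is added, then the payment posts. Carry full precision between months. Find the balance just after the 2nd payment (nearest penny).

Monthly rate r = 23.6%/12 = 1.96667% = 0.0196667.
Each month: B ← B·(1+r) − £111.00.
Month 1: interest £59.31; balance after payment £2,964.31.
Month 2: interest £58.30; balance after payment £2,911.61.

£2,911.61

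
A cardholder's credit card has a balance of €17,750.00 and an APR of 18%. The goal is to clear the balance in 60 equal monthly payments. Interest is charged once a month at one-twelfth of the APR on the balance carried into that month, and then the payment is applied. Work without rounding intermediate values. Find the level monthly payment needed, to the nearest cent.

€450.73

Monthly rate r = 18%/12 = 1.5% = 0.015.
Level-payment amortization: P = B₀·r / (1 − (1+r)^(−n)) = 17750.00·0.015 / (1 − 1.015^(−60)).
Denominator 1 − (1+r)^(−60) = 0.590704033.
P = 266.25 / 0.590704033 ≈ 450.73.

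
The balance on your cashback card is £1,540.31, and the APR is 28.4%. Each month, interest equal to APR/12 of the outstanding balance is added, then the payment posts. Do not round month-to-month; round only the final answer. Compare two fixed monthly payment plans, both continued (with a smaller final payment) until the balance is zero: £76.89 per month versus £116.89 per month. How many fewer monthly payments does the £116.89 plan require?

12 fewer payments

Monthly rate r = 28.4%/12 = 2.36667% = 0.0236667.
At £76.89/mo: n = ⌈−ln(1 − rB₀/P)/ln(1+r)⌉ = 28 payments (last £36.71); total interest = total paid − £1,540.31 = £572.43.
At £116.89/mo: 16 payments (last £114.50); total interest £327.54.
Payments saved = 28 − 16 = 12.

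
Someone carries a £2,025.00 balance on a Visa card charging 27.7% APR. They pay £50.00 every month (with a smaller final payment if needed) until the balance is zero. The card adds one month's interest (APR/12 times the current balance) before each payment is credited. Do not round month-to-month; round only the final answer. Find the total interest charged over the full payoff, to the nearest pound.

£3,960

Monthly rate r = 27.7%/12 = 2.30833% = 0.0230833.
Payoff takes n = ⌈−ln(1 − rB₀/P)/ln(1+r)⌉ = ⌈119.690⌉ = 120 payments; the last is £34.64.
Total paid = 119·£50.00 + £34.64 = £5,984.64.
Total interest = total paid − principal = £5,984.64 − £2,025.00 = £3,959.64.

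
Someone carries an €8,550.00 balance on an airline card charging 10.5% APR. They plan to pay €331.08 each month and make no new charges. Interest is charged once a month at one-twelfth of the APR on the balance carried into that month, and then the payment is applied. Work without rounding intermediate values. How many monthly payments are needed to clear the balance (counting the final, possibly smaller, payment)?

Monthly rate r = 10.5%/12 = 0.875% = 0.00875.
Recurrence: B ← B·(1+r) − €331.08.
Month 1: interest €74.81; balance after payment €8,293.73.
Month 2: interest €72.57; balance after payment €8,035.22.
Closed form: n = −ln(1 − rB₀/P)/ln(1+r) = −ln(0.77403)/ln(1.00875) ≈ 29.401, so the balance reaches zero during payment 30.

30 months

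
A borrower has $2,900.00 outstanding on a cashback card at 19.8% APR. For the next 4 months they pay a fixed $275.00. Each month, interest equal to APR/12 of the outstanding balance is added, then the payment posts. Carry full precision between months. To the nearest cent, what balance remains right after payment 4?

Monthly rate r = 19.8%/12 = 1.65% = 0.0165.
Each month: B ← B·(1+r) − $275.00.
Month 1: interest $47.85; balance after payment $2,672.85.
Month 2: interest $44.10; balance after payment $2,441.95.
Month 3: interest $40.29; balance after payment $2,207.24.
Month 4: interest $36.42; balance after payment $1,968.66.

$1,968.66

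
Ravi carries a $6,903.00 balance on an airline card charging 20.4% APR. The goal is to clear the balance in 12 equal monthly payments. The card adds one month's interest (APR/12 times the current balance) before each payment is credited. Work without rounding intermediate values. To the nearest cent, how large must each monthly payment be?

Monthly rate r = 20.4%/12 = 1.7% = 0.017.
Level-payment amortization: P = B₀·r / (1 − (1+r)^(−n)) = 6903.00·0.017 / (1 − 1.017^(−12)).
Denominator 1 − (1+r)^(−12) = 0.183138242.
P = 117.351 / 0.183138242 ≈ 640.78.

$640.78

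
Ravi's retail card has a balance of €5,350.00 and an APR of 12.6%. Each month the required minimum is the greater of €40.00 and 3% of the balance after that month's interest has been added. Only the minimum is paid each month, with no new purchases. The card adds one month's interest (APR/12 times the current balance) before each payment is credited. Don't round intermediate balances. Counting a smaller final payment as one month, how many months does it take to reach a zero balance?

111 months

Monthly rate r = 12.6%/12 = 1.05% = 0.0105.
While 3% of the post-interest balance exceeds €40.00, each month B ← (B·(1+r))·(1 − 0.03), i.e. B shrinks by the factor (1+r)·0.97 = 0.98018.
This holds for months 1–70. Entering month 71 the balance is €1,318.01; 3% of the post-interest balance is now below €40.00, so the flat €40.00 minimum applies from here.
From month 71 a fixed €40.00 at rate r clears €1,318.01 in 41 more payments. Total: 70 + 41 = 111 months.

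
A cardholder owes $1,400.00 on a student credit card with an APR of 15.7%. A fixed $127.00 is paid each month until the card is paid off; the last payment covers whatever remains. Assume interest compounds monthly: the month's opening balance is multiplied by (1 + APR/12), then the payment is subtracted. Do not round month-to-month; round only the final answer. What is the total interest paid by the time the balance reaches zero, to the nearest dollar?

$122

Monthly rate r = 15.7%/12 = 1.30833% = 0.0130833.
Payoff takes n = ⌈−ln(1 − rB₀/P)/ln(1+r)⌉ = ⌈11.982⌉ = 12 payments; the last is $124.74.
Total paid = 11·$127.00 + $124.74 = $1,521.74.
Total interest = total paid − principal = $1,521.74 − $1,400.00 = $121.74.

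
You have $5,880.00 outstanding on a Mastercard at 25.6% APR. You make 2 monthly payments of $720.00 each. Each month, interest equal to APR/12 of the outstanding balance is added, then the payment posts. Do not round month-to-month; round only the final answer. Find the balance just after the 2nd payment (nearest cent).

Monthly rate r = 25.6%/12 = 2.13333% = 0.0213333.
Each month: B ← B·(1+r) − $720.00.
Month 1: interest $125.44; balance after payment $5,285.44.
Month 2: interest $112.76; balance after payment $4,678.20.

$4,678.20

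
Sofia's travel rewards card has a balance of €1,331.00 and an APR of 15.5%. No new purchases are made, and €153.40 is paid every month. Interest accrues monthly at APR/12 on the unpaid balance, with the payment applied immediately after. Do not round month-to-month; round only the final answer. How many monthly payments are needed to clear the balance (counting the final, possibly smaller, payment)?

10 months

Monthly rate r = 15.5%/12 = 1.29167% = 0.0129167.
Recurrence: B ← B·(1+r) − €153.40.
Month 1: interest €17.19; balance after payment €1,194.79.
Month 2: interest €15.43; balance after payment €1,056.82.
Closed form: n = −ln(1 − rB₀/P)/ln(1+r) = −ln(0.88793)/ln(1.01292) ≈ 9.262, so the balance reaches zero during payment 10.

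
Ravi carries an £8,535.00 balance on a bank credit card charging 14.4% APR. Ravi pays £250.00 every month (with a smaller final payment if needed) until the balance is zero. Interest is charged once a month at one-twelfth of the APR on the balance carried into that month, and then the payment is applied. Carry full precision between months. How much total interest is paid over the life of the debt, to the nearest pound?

Monthly rate r = 14.4%/12 = 1.2% = 0.012.
Payoff takes n = ⌈−ln(1 − rB₀/P)/ln(1+r)⌉ = ⌈44.187⌉ = 45 payments; the last is £47.03.
Total paid = 44·£250.00 + £47.03 = £11,047.03.
Total interest = total paid − principal = £11,047.03 − £8,535.00 = £2,512.03.

£2,512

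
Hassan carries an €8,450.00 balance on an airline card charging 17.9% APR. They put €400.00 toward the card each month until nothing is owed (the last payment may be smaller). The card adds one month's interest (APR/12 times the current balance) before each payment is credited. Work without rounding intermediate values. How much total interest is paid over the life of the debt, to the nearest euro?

€1,776

Monthly rate r = 17.9%/12 = 1.49167% = 0.0149167.
Payoff takes n = ⌈−ln(1 − rB₀/P)/ln(1+r)⌉ = ⌈25.563⌉ = 26 payments; the last is €226.06.
Total paid = 25·€400.00 + €226.06 = €10,226.06.
Total interest = total paid − principal = €10,226.06 − €8,450.00 = €1,776.06.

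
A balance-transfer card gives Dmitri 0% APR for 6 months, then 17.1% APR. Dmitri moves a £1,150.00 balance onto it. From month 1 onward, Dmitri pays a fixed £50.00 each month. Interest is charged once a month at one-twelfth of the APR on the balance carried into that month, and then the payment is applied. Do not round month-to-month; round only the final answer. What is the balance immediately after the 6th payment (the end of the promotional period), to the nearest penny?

Promo months 1–6 at r₀ = 0%/12 = 0; months 7+ at r₁ = 17.1%/12 = 0.01425.
After month 6 (no interest yet): B = £1,150.00 − 6·£50.00 = £850.00.

£850.00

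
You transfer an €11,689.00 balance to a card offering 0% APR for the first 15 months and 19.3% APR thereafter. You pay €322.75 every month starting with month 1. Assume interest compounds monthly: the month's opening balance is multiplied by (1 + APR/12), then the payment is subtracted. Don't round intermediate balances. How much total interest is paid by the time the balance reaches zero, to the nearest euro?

Promo months 1–15 at r₀ = 0%/12 = 0; months 16+ at r₁ = 19.3%/12 = 0.0160833.
After month 15 (no interest yet): B = €11,689.00 − 15·€322.75 = €6,847.75.
Then at r₁ with €322.75/mo: n₂ = −ln(1 − r₁·B/P)/ln(1+r₁) ≈ 26.16 → 27 more payments.
Total paid = 41·€322.75 + €52.01 = €13,284.76; interest = €13,284.76 − €11,689.00 = €1,595.76.

€1,596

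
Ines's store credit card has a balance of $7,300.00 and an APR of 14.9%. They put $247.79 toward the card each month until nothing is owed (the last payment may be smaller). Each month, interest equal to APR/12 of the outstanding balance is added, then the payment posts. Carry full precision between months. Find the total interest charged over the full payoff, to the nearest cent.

$1,844.34

Monthly rate r = 14.9%/12 = 1.24167% = 0.0124167.
Payoff takes n = ⌈−ln(1 − rB₀/P)/ln(1+r)⌉ = ⌈36.903⌉ = 37 payments; the last is $223.90.
Total paid = 36·$247.79 + $223.90 = $9,144.34.
Total interest = total paid − principal = $9,144.34 − $7,300.00 = $1,844.34.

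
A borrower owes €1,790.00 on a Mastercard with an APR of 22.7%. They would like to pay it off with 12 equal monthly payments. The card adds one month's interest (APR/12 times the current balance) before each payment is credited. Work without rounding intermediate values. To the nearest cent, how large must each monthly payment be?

Monthly rate r = 22.7%/12 = 1.89167% = 0.0189167.
Level-payment amortization: P = B₀·r / (1 − (1+r)^(−n)) = 1790.00·0.0189167 / (1 − 1.01892^(−12)).
Denominator 1 − (1+r)^(−12) = 0.201387679.
P = 33.8608 / 0.201387679 ≈ 168.14.

€168.14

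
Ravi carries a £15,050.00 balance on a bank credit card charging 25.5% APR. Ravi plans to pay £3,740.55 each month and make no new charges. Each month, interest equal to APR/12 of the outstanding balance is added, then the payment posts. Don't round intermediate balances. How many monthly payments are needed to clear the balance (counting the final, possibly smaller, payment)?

5 payments

Monthly rate r = 25.5%/12 = 2.125% = 0.02125.
Recurrence: B ← B·(1+r) − £3,740.55.
Month 1: interest £319.81; balance after payment £11,629.26.
Month 2: interest £247.12; balance after payment £8,135.83.
Month 3: interest £172.89; balance after payment £4,568.17.
Month 4: interest £97.07; balance after payment £924.69.
Month 5: interest £19.65; balance after payment £0.00.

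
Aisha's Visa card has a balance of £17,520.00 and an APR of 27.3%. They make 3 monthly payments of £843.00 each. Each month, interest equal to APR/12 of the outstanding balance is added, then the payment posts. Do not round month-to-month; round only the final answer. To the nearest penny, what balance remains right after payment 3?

Monthly rate r = 27.3%/12 = 2.275% = 0.02275.
Each month: B ← B·(1+r) − £843.00.
Month 1: interest £398.58; balance after payment £17,075.58.
Month 2: interest £388.47; balance after payment £16,621.05.
Month 3: interest £378.13; balance after payment £16,156.18.

£16,156.18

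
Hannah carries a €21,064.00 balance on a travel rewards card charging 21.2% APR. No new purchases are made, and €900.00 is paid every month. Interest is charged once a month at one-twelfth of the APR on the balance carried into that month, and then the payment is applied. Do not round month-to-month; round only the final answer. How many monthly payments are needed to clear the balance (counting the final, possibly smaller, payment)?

31 months

Monthly rate r = 21.2%/12 = 1.76667% = 0.0176667.
Recurrence: B ← B·(1+r) − €900.00.
Month 1: interest €372.13; balance after payment €20,536.13.
Month 2: interest €362.80; balance after payment €19,998.94.
Closed form: n = −ln(1 − rB₀/P)/ln(1+r) = −ln(0.58652)/ln(1.01767) ≈ 30.467, so the balance reaches zero during payment 31.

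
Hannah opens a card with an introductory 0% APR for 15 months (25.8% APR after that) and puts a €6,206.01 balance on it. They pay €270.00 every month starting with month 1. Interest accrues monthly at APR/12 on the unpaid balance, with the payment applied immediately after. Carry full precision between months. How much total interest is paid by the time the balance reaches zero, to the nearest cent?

€235.12

Promo months 1–15 at r₀ = 0%/12 = 0; months 16+ at r₁ = 25.8%/12 = 0.0215.
After month 15 (no interest yet): B = €6,206.01 − 15·€270.00 = €2,156.01.
Then at r₁ with €270.00/mo: n₂ = −ln(1 − r₁·B/P)/ln(1+r₁) ≈ 8.85 → 9 more payments.
Total paid = 23·€270.00 + €231.13 = €6,441.13; interest = €6,441.13 − €6,206.01 = €235.12.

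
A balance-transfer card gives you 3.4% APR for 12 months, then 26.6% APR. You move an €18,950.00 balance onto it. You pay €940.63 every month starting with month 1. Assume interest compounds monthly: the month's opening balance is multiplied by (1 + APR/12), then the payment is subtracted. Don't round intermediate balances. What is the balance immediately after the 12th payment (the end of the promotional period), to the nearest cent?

€8,139.31

Promo months 1–12 at r₀ = 3.4%/12 = 0.00283333; months 13+ at r₁ = 26.6%/12 = 0.0221667.
After month 12: iterate B ← B·(1+r₀) − €940.63 for 12 months → €8,139.31.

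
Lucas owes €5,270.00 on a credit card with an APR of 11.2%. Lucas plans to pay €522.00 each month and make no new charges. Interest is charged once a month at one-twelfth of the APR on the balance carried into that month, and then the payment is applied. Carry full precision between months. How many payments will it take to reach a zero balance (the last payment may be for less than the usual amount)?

11 months

Monthly rate r = 11.2%/12 = 0.933333% = 0.00933333.
Recurrence: B ← B·(1+r) − €522.00.
Month 1: interest €49.19; balance after payment €4,797.19.
Month 2: interest €44.77; balance after payment €4,319.96.
Closed form: n = −ln(1 − rB₀/P)/ln(1+r) = −ln(0.90577)/ln(1.00933) ≈ 10.653, so the balance reaches zero during payment 11.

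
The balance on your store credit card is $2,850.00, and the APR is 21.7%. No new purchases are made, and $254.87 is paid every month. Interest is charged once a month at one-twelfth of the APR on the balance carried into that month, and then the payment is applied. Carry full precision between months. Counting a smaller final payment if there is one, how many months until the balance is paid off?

13 months

Monthly rate r = 21.7%/12 = 1.80833% = 0.0180833.
Recurrence: B ← B·(1+r) − $254.87.
Month 1: interest $51.54; balance after payment $2,646.67.
Month 2: interest $47.86; balance after payment $2,439.66.
Closed form: n = −ln(1 − rB₀/P)/ln(1+r) = −ln(0.79779)/ln(1.01808) ≈ 12.605, so the balance reaches zero during payment 13.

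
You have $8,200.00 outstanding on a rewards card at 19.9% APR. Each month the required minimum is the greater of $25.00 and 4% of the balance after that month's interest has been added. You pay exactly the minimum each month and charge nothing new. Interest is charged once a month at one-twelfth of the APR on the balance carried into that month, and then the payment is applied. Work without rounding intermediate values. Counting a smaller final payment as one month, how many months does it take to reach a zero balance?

139 months

Monthly rate r = 19.9%/12 = 1.65833% = 0.0165833.
While 4% of the post-interest balance exceeds $25.00, each month B ← (B·(1+r))·(1 − 0.04), i.e. B shrinks by the factor (1+r)·0.96 = 0.97592.
This holds for months 1–107. Entering month 108 the balance is $604.14; 4% of the post-interest balance is now below $25.00, so the flat $25.00 minimum applies from here.
From month 108 a fixed $25.00 at rate r clears $604.14 in 32 more payments. Total: 107 + 32 = 139 months.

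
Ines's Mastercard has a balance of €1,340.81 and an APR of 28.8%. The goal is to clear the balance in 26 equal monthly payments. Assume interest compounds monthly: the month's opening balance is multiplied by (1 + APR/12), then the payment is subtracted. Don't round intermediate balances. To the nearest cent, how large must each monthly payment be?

Monthly rate r = 28.8%/12 = 2.4% = 0.024.
Level-payment amortization: P = B₀·r / (1 − (1+r)^(−n)) = 1340.81·0.024 / (1 − 1.024^(−26)).
Denominator 1 − (1+r)^(−26) = 0.460239465.
P = 32.1794 / 0.460239465 ≈ 69.92.

€69.92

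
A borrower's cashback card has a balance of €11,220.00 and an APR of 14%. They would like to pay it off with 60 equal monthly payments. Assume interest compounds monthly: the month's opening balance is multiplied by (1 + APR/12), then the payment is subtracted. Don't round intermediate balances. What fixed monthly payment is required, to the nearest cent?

Monthly rate r = 14%/12 = 1.16667% = 0.0116667.
Level-payment amortization: P = B₀·r / (1 − (1+r)^(−n)) = 11220.00·0.0116667 / (1 − 1.01167^(−60)).
Denominator 1 − (1+r)^(−60) = 0.501398525.
P = 130.9 / 0.501398525 ≈ 261.07.

€261.07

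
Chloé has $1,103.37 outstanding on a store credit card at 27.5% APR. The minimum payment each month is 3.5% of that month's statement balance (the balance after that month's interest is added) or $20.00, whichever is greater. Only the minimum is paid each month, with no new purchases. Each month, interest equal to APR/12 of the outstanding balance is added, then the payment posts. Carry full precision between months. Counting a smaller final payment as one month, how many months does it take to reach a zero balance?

Monthly rate r = 27.5%/12 = 2.29167% = 0.0229167.
While 3.5% of the post-interest balance exceeds $20.00, each month B ← (B·(1+r))·(1 − 0.035), i.e. B shrinks by the factor (1+r)·0.965 = 0.98711.
This holds for months 1–53. Entering month 54 the balance is $554.88; 3.5% of the post-interest balance is now below $20.00, so the flat $20.00 minimum applies from here.
From month 54 a fixed $20.00 at rate r clears $554.88 in 45 more payments. Total: 53 + 45 = 98 months.

98 months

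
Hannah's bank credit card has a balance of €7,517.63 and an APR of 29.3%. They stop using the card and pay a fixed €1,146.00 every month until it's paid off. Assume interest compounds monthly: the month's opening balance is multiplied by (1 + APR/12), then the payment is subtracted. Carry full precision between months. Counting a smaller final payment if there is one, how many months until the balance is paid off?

8 months

Monthly rate r = 29.3%/12 = 2.44167% = 0.0244167.
Recurrence: B ← B·(1+r) − €1,146.00.
Month 1: interest €183.56; balance after payment €6,555.19.
Month 2: interest €160.06; balance after payment €5,569.24.
Closed form: n = −ln(1 − rB₀/P)/ln(1+r) = −ln(0.83983)/ln(1.02442) ≈ 7.236, so the balance reaches zero during payment 8.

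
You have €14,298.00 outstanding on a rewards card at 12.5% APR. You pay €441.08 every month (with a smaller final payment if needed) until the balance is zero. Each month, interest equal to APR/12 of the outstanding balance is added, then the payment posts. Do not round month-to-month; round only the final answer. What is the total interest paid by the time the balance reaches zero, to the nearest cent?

Monthly rate r = 12.5%/12 = 1.04167% = 0.0104167.
Payoff takes n = ⌈−ln(1 − rB₀/P)/ln(1+r)⌉ = ⌈39.756⌉ = 40 payments; the last is €333.95.
Total paid = 39·€441.08 + €333.95 = €17,536.07.
Total interest = total paid − principal = €17,536.07 − €14,298.00 = €3,238.07.

€3,238.07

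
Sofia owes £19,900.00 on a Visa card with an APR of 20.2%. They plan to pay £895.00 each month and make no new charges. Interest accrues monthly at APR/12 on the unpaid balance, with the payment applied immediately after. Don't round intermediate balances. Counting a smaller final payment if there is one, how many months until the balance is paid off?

Monthly rate r = 20.2%/12 = 1.68333% = 0.0168333.
Recurrence: B ← B·(1+r) − £895.00.
Month 1: interest £334.98; balance after payment £19,339.98.
Month 2: interest £325.56; balance after payment £18,770.54.
Closed form: n = −ln(1 − rB₀/P)/ln(1+r) = −ln(0.62572)/ln(1.01683) ≈ 28.087, so the balance reaches zero during payment 29.

29 months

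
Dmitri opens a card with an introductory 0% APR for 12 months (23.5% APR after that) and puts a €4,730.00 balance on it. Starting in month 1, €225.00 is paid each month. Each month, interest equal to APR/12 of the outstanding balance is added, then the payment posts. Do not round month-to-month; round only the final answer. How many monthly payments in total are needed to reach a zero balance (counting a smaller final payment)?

Promo months 1–12 at r₀ = 0%/12 = 0; months 13+ at r₁ = 23.5%/12 = 0.0195833.
After month 12 (no interest yet): B = €4,730.00 − 12·€225.00 = €2,030.00.
Then at r₁ with €225.00/mo: n₂ = −ln(1 − r₁·B/P)/ln(1+r₁) ≈ 10.02 → 11 more payments.

23 payments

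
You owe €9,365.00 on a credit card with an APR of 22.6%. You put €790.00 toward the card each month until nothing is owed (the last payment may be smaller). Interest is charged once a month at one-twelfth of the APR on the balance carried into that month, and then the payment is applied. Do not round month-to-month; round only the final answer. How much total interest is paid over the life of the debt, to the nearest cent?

€1,334.10

Monthly rate r = 22.6%/12 = 1.88333% = 0.0188333.
Payoff takes n = ⌈−ln(1 − rB₀/P)/ln(1+r)⌉ = ⌈13.541⌉ = 14 payments; the last is €429.10.
Total paid = 13·€790.00 + €429.10 = €10,699.10.
Total interest = total paid − principal = €10,699.10 − €9,365.00 = €1,334.10.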